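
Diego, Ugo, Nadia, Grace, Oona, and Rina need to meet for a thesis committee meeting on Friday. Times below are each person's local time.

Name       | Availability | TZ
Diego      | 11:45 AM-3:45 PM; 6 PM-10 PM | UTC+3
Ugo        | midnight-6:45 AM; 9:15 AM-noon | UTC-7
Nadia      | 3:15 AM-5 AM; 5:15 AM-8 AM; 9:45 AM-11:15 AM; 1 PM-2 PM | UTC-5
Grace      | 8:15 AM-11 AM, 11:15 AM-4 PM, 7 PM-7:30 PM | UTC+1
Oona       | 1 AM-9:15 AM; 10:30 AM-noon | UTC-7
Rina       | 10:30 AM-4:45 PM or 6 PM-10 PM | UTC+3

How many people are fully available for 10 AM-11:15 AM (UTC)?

4

Diego in UTC: 08:45-12:45, 15:00-19:00 (subtract 3h to convert from UTC+3).
Ugo in UTC: 07:00-13:45, 16:15-19:00 (add 7h to convert from UTC-7).
Nadia in UTC: 08:15-10:00, 10:15-13:00, 14:45-16:15, 18:00-19:00 (add 5h to convert from UTC-5).
Grace in UTC: 07:15-10:00, 10:15-15:00, 18:00-18:30 (subtract 1h to convert from UTC+1).
Oona in UTC: 08:00-16:15, 17:30-19:00 (add 7h to convert from UTC-7).
Rina in UTC: 07:30-13:45, 15:00-19:00 (subtract 3h to convert from UTC+3).
Diego, Ugo, Oona, and Rina can make the full 10:00-11:15 slot — that's 4.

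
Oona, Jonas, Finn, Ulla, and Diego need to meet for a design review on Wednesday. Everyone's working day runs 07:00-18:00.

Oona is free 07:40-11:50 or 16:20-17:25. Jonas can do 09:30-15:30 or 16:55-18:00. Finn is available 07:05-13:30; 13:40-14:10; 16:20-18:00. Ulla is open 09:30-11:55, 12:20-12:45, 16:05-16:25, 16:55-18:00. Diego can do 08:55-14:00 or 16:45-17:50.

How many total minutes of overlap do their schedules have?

Oona ∩ Jonas: 09:30-11:50, 16:55-17:25.
Oona ∩ Jonas ∩ Finn: 09:30-11:50, 16:55-17:25.
Oona ∩ Jonas ∩ Finn ∩ Ulla: 09:30-11:50, 16:55-17:25.
Oona ∩ Jonas ∩ Finn ∩ Ulla ∩ Diego: 09:30-11:50, 16:55-17:25.
Those are the intersection windows.
Summing the common windows: 140 + 30 = 170 minutes.

170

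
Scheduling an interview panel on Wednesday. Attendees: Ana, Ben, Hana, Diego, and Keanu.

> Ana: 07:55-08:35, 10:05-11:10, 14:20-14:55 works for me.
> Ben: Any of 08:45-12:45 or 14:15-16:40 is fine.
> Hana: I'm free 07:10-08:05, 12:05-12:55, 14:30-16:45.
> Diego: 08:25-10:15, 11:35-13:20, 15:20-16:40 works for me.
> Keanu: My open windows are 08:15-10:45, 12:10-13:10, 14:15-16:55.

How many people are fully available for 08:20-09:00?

Keanu can make the full 08:20-09:00 slot — that's 1.

1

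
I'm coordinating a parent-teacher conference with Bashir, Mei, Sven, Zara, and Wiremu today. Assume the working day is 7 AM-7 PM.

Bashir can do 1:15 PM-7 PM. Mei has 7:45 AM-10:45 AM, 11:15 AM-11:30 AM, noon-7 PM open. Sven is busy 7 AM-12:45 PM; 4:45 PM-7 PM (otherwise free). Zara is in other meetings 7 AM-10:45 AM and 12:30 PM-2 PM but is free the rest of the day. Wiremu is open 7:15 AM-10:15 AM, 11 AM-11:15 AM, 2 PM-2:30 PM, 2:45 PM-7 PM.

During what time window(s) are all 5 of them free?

Bashir free: 13:15-19:00.
Mei free: 07:45-10:45, 11:15-11:30, 12:00-19:00.
Sven free: 12:45-16:45 (invert busy blocks within the working day).
Zara free: 10:45-12:30, 14:00-19:00 (invert busy blocks within the working day).
Wiremu free: 07:15-10:15, 11:00-11:15, 14:00-14:30, 14:45-19:00.
Bashir ∩ Mei: 13:15-19:00.
Bashir ∩ Mei ∩ Sven: 13:15-16:45.
Bashir ∩ Mei ∩ Sven ∩ Zara: 14:00-16:45.
Bashir ∩ Mei ∩ Sven ∩ Zara ∩ Wiremu: 14:00-14:30, 14:45-16:45.
So the common availability across everyone is 14:00-14:30, 14:45-16:45.

14:00-14:30, 14:45-16:45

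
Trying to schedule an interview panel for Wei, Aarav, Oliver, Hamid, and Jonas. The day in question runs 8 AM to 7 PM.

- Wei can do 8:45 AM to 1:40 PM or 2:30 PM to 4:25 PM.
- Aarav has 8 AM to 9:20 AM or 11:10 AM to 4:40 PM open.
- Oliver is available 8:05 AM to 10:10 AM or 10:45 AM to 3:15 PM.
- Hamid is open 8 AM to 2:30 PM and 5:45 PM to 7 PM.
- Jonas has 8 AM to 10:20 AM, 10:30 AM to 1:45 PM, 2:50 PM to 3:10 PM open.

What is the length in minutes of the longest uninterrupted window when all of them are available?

Wei ∩ Aarav: 08:45-09:20, 11:10-13:40, 14:30-16:25.
Wei ∩ Aarav ∩ Oliver: 08:45-09:20, 11:10-13:40, 14:30-15:15.
Wei ∩ Aarav ∩ Oliver ∩ Hamid: 08:45-09:20, 11:10-13:40.
Wei ∩ Aarav ∩ Oliver ∩ Hamid ∩ Jonas: 08:45-09:20, 11:10-13:40.
The longest is 11:10-13:40 at 150 minutes.

150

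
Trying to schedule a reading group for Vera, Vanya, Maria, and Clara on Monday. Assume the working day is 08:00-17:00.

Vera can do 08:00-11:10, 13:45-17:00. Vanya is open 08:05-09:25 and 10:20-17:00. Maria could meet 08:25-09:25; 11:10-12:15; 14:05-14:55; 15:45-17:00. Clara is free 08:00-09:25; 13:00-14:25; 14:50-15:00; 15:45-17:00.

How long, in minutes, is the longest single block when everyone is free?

75

Vera ∩ Vanya: 08:05-09:25, 10:20-11:10, 13:45-17:00.
Vera ∩ Vanya ∩ Maria: 08:25-09:25, 14:05-14:55, 15:45-17:00.
Vera ∩ Vanya ∩ Maria ∩ Clara: 08:25-09:25, 14:05-14:25, 14:50-14:55, 15:45-17:00.
So the common availability across everyone is 08:25-09:25, 14:05-14:25, 14:50-14:55, 15:45-17:00.
The longest is 15:45-17:00 at 75 minutes.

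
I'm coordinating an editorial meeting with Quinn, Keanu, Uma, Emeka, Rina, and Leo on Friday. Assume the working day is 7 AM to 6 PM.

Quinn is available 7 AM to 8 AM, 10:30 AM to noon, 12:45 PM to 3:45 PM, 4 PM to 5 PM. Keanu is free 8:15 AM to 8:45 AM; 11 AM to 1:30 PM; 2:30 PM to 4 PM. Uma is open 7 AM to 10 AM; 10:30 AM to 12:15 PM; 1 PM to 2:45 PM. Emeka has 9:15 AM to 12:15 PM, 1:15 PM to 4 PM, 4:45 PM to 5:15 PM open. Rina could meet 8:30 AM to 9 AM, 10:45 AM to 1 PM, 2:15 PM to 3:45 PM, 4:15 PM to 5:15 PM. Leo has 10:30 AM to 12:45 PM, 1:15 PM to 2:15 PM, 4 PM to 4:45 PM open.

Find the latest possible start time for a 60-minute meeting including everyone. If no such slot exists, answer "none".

11:00

Quinn ∩ Keanu: 11:00-12:00, 12:45-13:30, 14:30-15:45.
Quinn ∩ Keanu ∩ Uma: 11:00-12:00, 13:00-13:30, 14:30-14:45.
Quinn ∩ Keanu ∩ Uma ∩ Emeka: 11:00-12:00, 13:15-13:30, 14:30-14:45.
Quinn ∩ Keanu ∩ Uma ∩ Emeka ∩ Rina: 11:00-12:00, 14:30-14:45.
Quinn ∩ Keanu ∩ Uma ∩ Emeka ∩ Rina ∩ Leo: 11:00-12:00.
The last common window of at least 60 minutes is 11:00-12:00; a 60-minute meeting can start as late as 11:00 and still end by 12:00.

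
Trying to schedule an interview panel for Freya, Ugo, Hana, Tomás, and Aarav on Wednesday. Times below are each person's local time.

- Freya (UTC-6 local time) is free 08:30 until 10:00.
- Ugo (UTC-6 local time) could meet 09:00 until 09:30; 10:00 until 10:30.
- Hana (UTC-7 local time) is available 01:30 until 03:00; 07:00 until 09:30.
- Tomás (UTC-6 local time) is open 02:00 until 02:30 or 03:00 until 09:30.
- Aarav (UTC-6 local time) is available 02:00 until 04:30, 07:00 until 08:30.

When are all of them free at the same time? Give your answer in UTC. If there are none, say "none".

none

Freya in UTC: 14:30-16:00 (add 6h to convert from UTC-6).
Ugo in UTC: 15:00-15:30, 16:00-16:30 (add 6h to convert from UTC-6).
Hana in UTC: 08:30-10:00, 14:00-16:30 (add 7h to convert from UTC-7).
Tomás in UTC: 08:00-08:30, 09:00-15:30 (add 6h to convert from UTC-6).
Aarav in UTC: 08:00-10:30, 13:00-14:30 (add 6h to convert from UTC-6).
Freya ∩ Ugo: 15:00-15:30.
Freya ∩ Ugo ∩ Hana: 15:00-15:30.
Freya ∩ Ugo ∩ Hana ∩ Tomás: 15:00-15:30.
Freya ∩ Ugo ∩ Hana ∩ Tomás ∩ Aarav: ∅.
There is no time when everyone is free.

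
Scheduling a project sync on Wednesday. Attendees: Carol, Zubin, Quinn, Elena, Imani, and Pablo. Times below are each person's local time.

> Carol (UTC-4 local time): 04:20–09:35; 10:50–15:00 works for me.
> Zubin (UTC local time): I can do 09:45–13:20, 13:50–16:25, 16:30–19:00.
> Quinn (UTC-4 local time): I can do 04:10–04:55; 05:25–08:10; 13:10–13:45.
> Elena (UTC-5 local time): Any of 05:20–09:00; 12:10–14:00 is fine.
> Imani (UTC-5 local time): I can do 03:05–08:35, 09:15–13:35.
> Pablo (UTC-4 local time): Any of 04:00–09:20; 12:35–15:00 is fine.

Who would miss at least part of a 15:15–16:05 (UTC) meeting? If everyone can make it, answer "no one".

Elena, Pablo, Quinn

Carol in UTC: 08:20-13:35, 14:50-19:00 (add 4h to convert from UTC-4).
Zubin in UTC: 09:45-13:20, 13:50-16:25, 16:30-19:00.
Quinn in UTC: 08:10-08:55, 09:25-12:10, 17:10-17:45 (add 4h to convert from UTC-4).
Elena in UTC: 10:20-14:00, 17:10-19:00 (add 5h to convert from UTC-5).
Imani in UTC: 08:05-13:35, 14:15-18:35 (add 5h to convert from UTC-5).
Pablo in UTC: 08:00-13:20, 16:35-19:00 (add 4h to convert from UTC-4).
Carol: free for 15:15-16:05. Zubin: free for 15:15-16:05. Quinn: not fully free for 15:15-16:05. Elena: not fully free for 15:15-16:05. Imani: free for 15:15-16:05. Pablo: not fully free for 15:15-16:05.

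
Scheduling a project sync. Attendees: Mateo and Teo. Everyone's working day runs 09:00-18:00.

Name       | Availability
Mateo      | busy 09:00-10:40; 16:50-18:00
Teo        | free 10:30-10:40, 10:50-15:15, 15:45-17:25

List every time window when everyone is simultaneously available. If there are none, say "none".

Mateo free: 10:40-16:50 (invert busy blocks within the working day).
Teo free: 10:30-10:40, 10:50-15:15, 15:45-17:25.
Mateo ∩ Teo: 10:50-15:15, 15:45-16:50.
So the common availability across everyone is 10:50-15:15, 15:45-16:50.

10:50-15:15, 15:45-16:50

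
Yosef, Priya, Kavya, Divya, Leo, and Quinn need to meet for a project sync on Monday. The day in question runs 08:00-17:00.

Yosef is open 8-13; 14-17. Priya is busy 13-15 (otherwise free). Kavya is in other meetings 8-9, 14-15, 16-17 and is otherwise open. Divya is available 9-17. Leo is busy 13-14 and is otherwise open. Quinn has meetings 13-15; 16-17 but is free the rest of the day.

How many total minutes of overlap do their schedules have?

300

Yosef free: 08:00-13:00, 14:00-17:00.
Priya free: 08:00-13:00, 15:00-17:00 (invert busy blocks within the working day).
Kavya free: 09:00-14:00, 15:00-16:00 (invert busy blocks within the working day).
Divya free: 09:00-17:00.
Leo free: 08:00-13:00, 14:00-17:00 (invert busy blocks within the working day).
Quinn free: 08:00-13:00, 15:00-16:00 (invert busy blocks within the working day).
Yosef ∩ Priya: 08:00-13:00, 15:00-17:00.
Yosef ∩ Priya ∩ Kavya: 09:00-13:00, 15:00-16:00.
Yosef ∩ Priya ∩ Kavya ∩ Divya: 09:00-13:00, 15:00-16:00.
Yosef ∩ Priya ∩ Kavya ∩ Divya ∩ Leo: 09:00-13:00, 15:00-16:00.
Yosef ∩ Priya ∩ Kavya ∩ Divya ∩ Leo ∩ Quinn: 09:00-13:00, 15:00-16:00.
Summing the common windows: 240 + 60 = 300 minutes.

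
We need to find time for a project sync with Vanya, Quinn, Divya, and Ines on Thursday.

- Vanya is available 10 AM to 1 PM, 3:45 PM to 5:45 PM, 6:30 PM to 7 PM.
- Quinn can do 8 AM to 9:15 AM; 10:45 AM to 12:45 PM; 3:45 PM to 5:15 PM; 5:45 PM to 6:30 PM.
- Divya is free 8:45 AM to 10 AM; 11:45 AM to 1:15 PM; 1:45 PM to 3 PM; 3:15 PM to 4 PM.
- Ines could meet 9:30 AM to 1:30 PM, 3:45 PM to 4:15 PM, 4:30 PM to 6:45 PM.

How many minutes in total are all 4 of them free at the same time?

Vanya ∩ Quinn: 10:45-12:45, 15:45-17:15.
Vanya ∩ Quinn ∩ Divya: 11:45-12:45, 15:45-16:00.
Vanya ∩ Quinn ∩ Divya ∩ Ines: 11:45-12:45, 15:45-16:00.
Summing the common windows: 60 + 15 = 75 minutes.

75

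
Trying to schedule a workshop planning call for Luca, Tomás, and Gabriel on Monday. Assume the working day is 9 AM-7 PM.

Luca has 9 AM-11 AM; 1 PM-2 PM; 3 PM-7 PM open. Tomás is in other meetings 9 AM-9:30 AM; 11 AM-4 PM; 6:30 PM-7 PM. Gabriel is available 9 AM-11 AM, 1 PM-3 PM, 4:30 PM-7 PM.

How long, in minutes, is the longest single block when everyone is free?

120

Luca free: 09:00-11:00, 13:00-14:00, 15:00-19:00.
Tomás free: 09:30-11:00, 16:00-18:30 (invert busy blocks within the working day).
Gabriel free: 09:00-11:00, 13:00-15:00, 16:30-19:00.
Luca ∩ Tomás: 09:30-11:00, 16:00-18:30.
Luca ∩ Tomás ∩ Gabriel: 09:30-11:00, 16:30-18:30.
The longest is 16:30-18:30 at 120 minutes.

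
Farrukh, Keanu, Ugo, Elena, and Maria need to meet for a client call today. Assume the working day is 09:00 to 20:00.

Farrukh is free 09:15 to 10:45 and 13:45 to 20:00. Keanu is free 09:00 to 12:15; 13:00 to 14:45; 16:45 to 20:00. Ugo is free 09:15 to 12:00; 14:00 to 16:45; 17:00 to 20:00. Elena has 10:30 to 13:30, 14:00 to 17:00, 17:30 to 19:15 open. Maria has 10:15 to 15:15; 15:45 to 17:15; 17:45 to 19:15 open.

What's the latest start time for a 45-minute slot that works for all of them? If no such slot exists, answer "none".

18:30

Farrukh ∩ Keanu: 09:15-10:45, 13:45-14:45, 16:45-20:00.
Farrukh ∩ Keanu ∩ Ugo: 09:15-10:45, 14:00-14:45, 17:00-20:00.
Farrukh ∩ Keanu ∩ Ugo ∩ Elena: 10:30-10:45, 14:00-14:45, 17:30-19:15.
Farrukh ∩ Keanu ∩ Ugo ∩ Elena ∩ Maria: 10:30-10:45, 14:00-14:45, 17:45-19:15.
So the common availability across everyone is 10:30-10:45, 14:00-14:45, 17:45-19:15.
The last common window of at least 45 minutes is 17:45-19:15; a 45-minute meeting can start as late as 18:30 and still end by 19:15.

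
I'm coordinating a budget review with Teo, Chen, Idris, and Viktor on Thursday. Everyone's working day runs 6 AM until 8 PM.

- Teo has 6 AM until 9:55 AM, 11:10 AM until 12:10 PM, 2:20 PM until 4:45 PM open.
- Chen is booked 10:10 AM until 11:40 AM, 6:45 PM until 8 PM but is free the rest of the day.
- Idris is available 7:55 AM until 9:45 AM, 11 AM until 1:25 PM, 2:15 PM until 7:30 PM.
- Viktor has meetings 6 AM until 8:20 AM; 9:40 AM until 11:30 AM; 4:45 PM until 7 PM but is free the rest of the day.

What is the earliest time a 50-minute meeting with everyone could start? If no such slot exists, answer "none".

Teo free: 06:00-09:55, 11:10-12:10, 14:20-16:45.
Chen free: 06:00-10:10, 11:40-18:45 (invert busy blocks within the working day).
Idris free: 07:55-09:45, 11:00-13:25, 14:15-19:30.
Viktor free: 08:20-09:40, 11:30-16:45, 19:00-20:00 (invert busy blocks within the working day).
Teo ∩ Chen: 06:00-09:55, 11:40-12:10, 14:20-16:45.
Teo ∩ Chen ∩ Idris: 07:55-09:45, 11:40-12:10, 14:20-16:45.
Teo ∩ Chen ∩ Idris ∩ Viktor: 08:20-09:40, 11:40-12:10, 14:20-16:45.
Those are the intersection windows.
The first common window of at least 50 minutes is 08:20-09:40, so the earliest start is 08:20.

08:20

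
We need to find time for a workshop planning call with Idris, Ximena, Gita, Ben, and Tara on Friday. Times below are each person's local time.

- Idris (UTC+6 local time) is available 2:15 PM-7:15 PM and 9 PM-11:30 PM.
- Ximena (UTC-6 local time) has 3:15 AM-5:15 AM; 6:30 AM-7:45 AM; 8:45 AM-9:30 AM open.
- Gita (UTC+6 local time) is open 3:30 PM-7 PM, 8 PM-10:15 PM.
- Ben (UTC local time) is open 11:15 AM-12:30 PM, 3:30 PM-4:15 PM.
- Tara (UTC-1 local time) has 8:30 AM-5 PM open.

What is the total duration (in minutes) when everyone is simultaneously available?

0

Idris in UTC: 08:15-13:15, 15:00-17:30 (subtract 6h to convert from UTC+6).
Ximena in UTC: 09:15-11:15, 12:30-13:45, 14:45-15:30 (add 6h to convert from UTC-6).
Gita in UTC: 09:30-13:00, 14:00-16:15 (subtract 6h to convert from UTC+6).
Ben in UTC: 11:15-12:30, 15:30-16:15.
Tara in UTC: 09:30-18:00 (add 1h to convert from UTC-1).
Idris ∩ Ximena: 09:15-11:15, 12:30-13:15, 15:00-15:30.
Idris ∩ Ximena ∩ Gita: 09:30-11:15, 12:30-13:00, 15:00-15:30.
Idris ∩ Ximena ∩ Gita ∩ Ben: ∅.
Idris ∩ Ximena ∩ Gita ∩ Ben ∩ Tara: ∅.
There is no time when everyone is free.
There is no common window, so the total is 0 minutes.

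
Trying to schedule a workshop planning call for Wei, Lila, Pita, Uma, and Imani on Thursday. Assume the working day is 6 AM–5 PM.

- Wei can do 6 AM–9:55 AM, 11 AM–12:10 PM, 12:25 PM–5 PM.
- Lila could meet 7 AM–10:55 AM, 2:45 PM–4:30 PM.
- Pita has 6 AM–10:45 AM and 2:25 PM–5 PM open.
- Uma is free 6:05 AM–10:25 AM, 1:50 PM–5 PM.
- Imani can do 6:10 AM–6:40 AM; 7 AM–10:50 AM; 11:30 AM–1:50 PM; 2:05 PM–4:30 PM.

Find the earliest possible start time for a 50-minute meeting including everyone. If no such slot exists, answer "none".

Wei ∩ Lila: 07:00-09:55, 14:45-16:30.
Wei ∩ Lila ∩ Pita: 07:00-09:55, 14:45-16:30.
Wei ∩ Lila ∩ Pita ∩ Uma: 07:00-09:55, 14:45-16:30.
Wei ∩ Lila ∩ Pita ∩ Uma ∩ Imani: 07:00-09:55, 14:45-16:30.
Those are the intersection windows.
The first common window of at least 50 minutes is 07:00-09:55, so the earliest start is 07:00.

07:00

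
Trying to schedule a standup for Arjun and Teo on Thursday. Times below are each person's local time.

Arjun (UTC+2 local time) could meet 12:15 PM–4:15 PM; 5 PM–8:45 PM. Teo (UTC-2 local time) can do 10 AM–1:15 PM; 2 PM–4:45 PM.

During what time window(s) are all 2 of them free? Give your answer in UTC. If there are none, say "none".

Arjun in UTC: 10:15-14:15, 15:00-18:45 (subtract 2h to convert from UTC+2).
Teo in UTC: 12:00-15:15, 16:00-18:45 (add 2h to convert from UTC-2).
Arjun ∩ Teo: 12:00-14:15, 15:00-15:15, 16:00-18:45.
So the common availability across everyone is 12:00-14:15, 15:00-15:15, 16:00-18:45.

12:00-14:15, 15:00-15:15, 16:00-18:45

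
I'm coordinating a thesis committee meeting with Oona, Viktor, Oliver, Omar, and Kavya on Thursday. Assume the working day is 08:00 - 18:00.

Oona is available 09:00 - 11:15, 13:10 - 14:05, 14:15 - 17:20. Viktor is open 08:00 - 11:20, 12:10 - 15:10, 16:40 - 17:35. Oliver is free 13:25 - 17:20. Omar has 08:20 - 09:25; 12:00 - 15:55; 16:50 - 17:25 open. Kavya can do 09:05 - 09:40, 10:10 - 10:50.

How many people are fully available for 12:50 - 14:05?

Viktor and Omar can make the full 12:50-14:05 slot — that's 2.

2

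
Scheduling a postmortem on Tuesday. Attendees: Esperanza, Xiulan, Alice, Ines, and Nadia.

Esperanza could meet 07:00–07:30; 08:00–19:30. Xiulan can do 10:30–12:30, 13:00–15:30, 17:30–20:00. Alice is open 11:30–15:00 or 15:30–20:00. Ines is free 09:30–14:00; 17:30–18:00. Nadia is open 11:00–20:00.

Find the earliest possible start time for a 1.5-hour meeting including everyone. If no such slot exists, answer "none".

none

Esperanza ∩ Xiulan: 10:30-12:30, 13:00-15:30, 17:30-19:30.
Esperanza ∩ Xiulan ∩ Alice: 11:30-12:30, 13:00-15:00, 17:30-19:30.
Esperanza ∩ Xiulan ∩ Alice ∩ Ines: 11:30-12:30, 13:00-14:00, 17:30-18:00.
Esperanza ∩ Xiulan ∩ Alice ∩ Ines ∩ Nadia: 11:30-12:30, 13:00-14:00, 17:30-18:00.
Those are the intersection windows.
No common window is at least 90 minutes long.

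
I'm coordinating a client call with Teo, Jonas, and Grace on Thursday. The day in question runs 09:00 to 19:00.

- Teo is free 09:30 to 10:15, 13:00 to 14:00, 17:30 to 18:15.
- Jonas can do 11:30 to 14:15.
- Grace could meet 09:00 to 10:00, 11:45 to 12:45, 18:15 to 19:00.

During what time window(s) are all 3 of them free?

Teo ∩ Jonas: 13:00-14:00.
Teo ∩ Jonas ∩ Grace: ∅.
There is no time when everyone is free.

none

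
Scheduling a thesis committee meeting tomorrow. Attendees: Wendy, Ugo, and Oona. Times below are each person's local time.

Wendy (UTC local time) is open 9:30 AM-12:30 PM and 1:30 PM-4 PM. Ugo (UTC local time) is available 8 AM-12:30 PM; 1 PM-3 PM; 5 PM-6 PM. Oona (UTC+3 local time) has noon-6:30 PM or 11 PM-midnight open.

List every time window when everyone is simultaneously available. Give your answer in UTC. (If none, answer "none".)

Wendy in UTC: 09:30-12:30, 13:30-16:00.
Ugo in UTC: 08:00-12:30, 13:00-15:00, 17:00-18:00.
Oona in UTC: 09:00-15:30, 20:00-21:00 (subtract 3h to convert from UTC+3).
Wendy ∩ Ugo: 09:30-12:30, 13:30-15:00.
Wendy ∩ Ugo ∩ Oona: 09:30-12:30, 13:30-15:00.

09:30-12:30, 13:30-15:00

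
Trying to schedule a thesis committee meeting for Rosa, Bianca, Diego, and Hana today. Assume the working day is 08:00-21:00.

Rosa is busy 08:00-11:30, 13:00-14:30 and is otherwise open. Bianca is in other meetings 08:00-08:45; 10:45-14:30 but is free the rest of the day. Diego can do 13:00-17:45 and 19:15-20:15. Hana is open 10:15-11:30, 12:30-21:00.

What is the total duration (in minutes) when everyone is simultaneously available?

Rosa free: 11:30-13:00, 14:30-21:00 (invert busy blocks within the working day).
Bianca free: 08:45-10:45, 14:30-21:00 (invert busy blocks within the working day).
Diego free: 13:00-17:45, 19:15-20:15.
Hana free: 10:15-11:30, 12:30-21:00.
Rosa ∩ Bianca: 14:30-21:00.
Rosa ∩ Bianca ∩ Diego: 14:30-17:45, 19:15-20:15.
Rosa ∩ Bianca ∩ Diego ∩ Hana: 14:30-17:45, 19:15-20:15.
Summing the common windows: 195 + 60 = 255 minutes.

255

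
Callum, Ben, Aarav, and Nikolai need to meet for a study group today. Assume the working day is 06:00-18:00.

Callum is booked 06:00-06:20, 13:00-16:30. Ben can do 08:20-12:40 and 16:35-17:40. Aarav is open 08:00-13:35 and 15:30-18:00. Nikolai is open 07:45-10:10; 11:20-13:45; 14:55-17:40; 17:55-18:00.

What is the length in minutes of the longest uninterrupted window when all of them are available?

110

Callum free: 06:20-13:00, 16:30-18:00 (invert busy blocks within the working day).
Ben free: 08:20-12:40, 16:35-17:40.
Aarav free: 08:00-13:35, 15:30-18:00.
Nikolai free: 07:45-10:10, 11:20-13:45, 14:55-17:40, 17:55-18:00.
Callum ∩ Ben: 08:20-12:40, 16:35-17:40.
Callum ∩ Ben ∩ Aarav: 08:20-12:40, 16:35-17:40.
Callum ∩ Ben ∩ Aarav ∩ Nikolai: 08:20-10:10, 11:20-12:40, 16:35-17:40.
The longest is 08:20-10:10 at 110 minutes.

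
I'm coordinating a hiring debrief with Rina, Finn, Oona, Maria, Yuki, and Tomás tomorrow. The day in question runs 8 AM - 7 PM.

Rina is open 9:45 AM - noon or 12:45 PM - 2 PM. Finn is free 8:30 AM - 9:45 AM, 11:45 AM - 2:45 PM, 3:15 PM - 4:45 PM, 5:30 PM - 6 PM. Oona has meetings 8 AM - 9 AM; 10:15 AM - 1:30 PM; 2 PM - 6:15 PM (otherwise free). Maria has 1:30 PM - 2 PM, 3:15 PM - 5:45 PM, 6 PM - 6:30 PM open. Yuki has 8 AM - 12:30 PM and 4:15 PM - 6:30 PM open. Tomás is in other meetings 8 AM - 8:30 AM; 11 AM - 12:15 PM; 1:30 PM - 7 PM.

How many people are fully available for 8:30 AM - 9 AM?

Rina free: 09:45-12:00, 12:45-14:00.
Finn free: 08:30-09:45, 11:45-14:45, 15:15-16:45, 17:30-18:00.
Oona free: 09:00-10:15, 13:30-14:00, 18:15-19:00 (invert busy blocks within the working day).
Maria free: 13:30-14:00, 15:15-17:45, 18:00-18:30.
Yuki free: 08:00-12:30, 16:15-18:30.
Tomás free: 08:30-11:00, 12:15-13:30 (invert busy blocks within the working day).
Finn, Yuki, and Tomás can make the full 08:30-09:00 slot — that's 3.

3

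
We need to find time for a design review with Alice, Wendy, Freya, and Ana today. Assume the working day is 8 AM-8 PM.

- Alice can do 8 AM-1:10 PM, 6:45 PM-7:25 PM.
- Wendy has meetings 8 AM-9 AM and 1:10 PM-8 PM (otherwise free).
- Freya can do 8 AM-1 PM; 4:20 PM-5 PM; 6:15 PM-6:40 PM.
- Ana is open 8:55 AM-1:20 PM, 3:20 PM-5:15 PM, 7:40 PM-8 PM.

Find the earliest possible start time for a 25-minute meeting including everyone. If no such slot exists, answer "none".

Alice free: 08:00-13:10, 18:45-19:25.
Wendy free: 09:00-13:10 (invert busy blocks within the working day).
Freya free: 08:00-13:00, 16:20-17:00, 18:15-18:40.
Ana free: 08:55-13:20, 15:20-17:15, 19:40-20:00.
Alice ∩ Wendy: 09:00-13:10.
Alice ∩ Wendy ∩ Freya: 09:00-13:00.
Alice ∩ Wendy ∩ Freya ∩ Ana: 09:00-13:00.
The first common window of at least 25 minutes is 09:00-13:00, so the earliest start is 09:00.

09:00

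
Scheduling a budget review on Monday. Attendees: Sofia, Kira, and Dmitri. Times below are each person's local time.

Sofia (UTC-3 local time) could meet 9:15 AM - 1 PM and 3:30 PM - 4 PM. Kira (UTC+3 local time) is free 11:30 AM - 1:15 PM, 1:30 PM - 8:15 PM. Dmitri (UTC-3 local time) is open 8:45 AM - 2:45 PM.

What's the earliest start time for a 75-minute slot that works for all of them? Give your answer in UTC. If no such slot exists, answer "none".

12:15

Sofia in UTC: 12:15-16:00, 18:30-19:00 (add 3h to convert from UTC-3).
Kira in UTC: 08:30-10:15, 10:30-17:15 (subtract 3h to convert from UTC+3).
Dmitri in UTC: 11:45-17:45 (add 3h to convert from UTC-3).
Sofia ∩ Kira: 12:15-16:00.
Sofia ∩ Kira ∩ Dmitri: 12:15-16:00.
The first common window of at least 75 minutes is 12:15-16:00, so the earliest start is 12:15.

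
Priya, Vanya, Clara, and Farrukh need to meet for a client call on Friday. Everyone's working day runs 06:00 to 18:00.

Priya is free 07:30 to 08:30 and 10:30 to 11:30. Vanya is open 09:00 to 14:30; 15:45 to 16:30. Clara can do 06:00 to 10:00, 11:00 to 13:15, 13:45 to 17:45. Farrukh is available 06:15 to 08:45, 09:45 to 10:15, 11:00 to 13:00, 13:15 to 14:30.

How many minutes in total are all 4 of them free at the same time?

Priya ∩ Vanya: 10:30-11:30.
Priya ∩ Vanya ∩ Clara: 11:00-11:30.
Priya ∩ Vanya ∩ Clara ∩ Farrukh: 11:00-11:30.
Those are the intersection windows.
That's a single block of 30 minutes.

30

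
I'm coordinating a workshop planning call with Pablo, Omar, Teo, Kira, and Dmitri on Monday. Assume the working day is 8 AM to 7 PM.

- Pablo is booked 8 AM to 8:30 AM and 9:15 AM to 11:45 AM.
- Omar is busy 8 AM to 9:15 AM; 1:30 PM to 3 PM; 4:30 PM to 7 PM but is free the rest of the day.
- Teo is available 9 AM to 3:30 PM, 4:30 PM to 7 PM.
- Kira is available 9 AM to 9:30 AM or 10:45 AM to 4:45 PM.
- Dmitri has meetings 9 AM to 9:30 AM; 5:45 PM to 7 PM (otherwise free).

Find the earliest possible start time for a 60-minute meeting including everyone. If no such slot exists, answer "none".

11:45

Pablo free: 08:30-09:15, 11:45-19:00 (invert busy blocks within the working day).
Omar free: 09:15-13:30, 15:00-16:30 (invert busy blocks within the working day).
Teo free: 09:00-15:30, 16:30-19:00.
Kira free: 09:00-09:30, 10:45-16:45.
Dmitri free: 08:00-09:00, 09:30-17:45 (invert busy blocks within the working day).
Pablo ∩ Omar: 11:45-13:30, 15:00-16:30.
Pablo ∩ Omar ∩ Teo: 11:45-13:30, 15:00-15:30.
Pablo ∩ Omar ∩ Teo ∩ Kira: 11:45-13:30, 15:00-15:30.
Pablo ∩ Omar ∩ Teo ∩ Kira ∩ Dmitri: 11:45-13:30, 15:00-15:30.
So the common availability across everyone is 11:45-13:30, 15:00-15:30.
The first common window of at least 60 minutes is 11:45-13:30, so the earliest start is 11:45.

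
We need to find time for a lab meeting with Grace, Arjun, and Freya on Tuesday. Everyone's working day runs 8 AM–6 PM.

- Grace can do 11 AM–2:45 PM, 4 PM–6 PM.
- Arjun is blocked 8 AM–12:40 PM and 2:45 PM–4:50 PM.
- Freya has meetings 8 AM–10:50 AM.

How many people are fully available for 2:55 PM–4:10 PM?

1

Grace free: 11:00-14:45, 16:00-18:00.
Arjun free: 12:40-14:45, 16:50-18:00 (invert busy blocks within the working day).
Freya free: 10:50-18:00 (invert busy blocks within the working day).
Freya can make the full 14:55-16:10 slot — that's 1.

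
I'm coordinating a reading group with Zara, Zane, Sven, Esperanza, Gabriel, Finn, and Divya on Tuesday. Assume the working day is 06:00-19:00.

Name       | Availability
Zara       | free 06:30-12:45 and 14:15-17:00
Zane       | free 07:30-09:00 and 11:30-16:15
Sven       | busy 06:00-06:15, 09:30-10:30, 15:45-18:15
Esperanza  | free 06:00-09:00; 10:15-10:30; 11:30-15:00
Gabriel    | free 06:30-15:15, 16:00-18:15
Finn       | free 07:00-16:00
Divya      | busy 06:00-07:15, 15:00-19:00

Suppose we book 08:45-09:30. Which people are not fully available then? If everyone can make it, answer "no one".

Zara free: 06:30-12:45, 14:15-17:00.
Zane free: 07:30-09:00, 11:30-16:15.
Sven free: 06:15-09:30, 10:30-15:45, 18:15-19:00 (invert busy blocks within the working day).
Esperanza free: 06:00-09:00, 10:15-10:30, 11:30-15:00.
Gabriel free: 06:30-15:15, 16:00-18:15.
Finn free: 07:00-16:00.
Divya free: 07:15-15:00 (invert busy blocks within the working day).
Zara: free for 08:45-09:30. Zane: not fully free for 08:45-09:30. Sven: free for 08:45-09:30. Esperanza: not fully free for 08:45-09:30. Gabriel: free for 08:45-09:30. Finn: free for 08:45-09:30. Divya: free for 08:45-09:30.

Esperanza, Zane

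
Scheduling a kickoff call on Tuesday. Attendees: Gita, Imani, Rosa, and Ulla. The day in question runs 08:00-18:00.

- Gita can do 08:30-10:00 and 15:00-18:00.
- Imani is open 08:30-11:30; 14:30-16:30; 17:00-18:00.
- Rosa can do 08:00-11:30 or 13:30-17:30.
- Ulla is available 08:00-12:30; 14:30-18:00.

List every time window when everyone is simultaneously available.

Gita ∩ Imani: 08:30-10:00, 15:00-16:30, 17:00-18:00.
Gita ∩ Imani ∩ Rosa: 08:30-10:00, 15:00-16:30, 17:00-17:30.
Gita ∩ Imani ∩ Rosa ∩ Ulla: 08:30-10:00, 15:00-16:30, 17:00-17:30.
So the common availability across everyone is 08:30-10:00, 15:00-16:30, 17:00-17:30.

08:30-10:00, 15:00-16:30, 17:00-17:30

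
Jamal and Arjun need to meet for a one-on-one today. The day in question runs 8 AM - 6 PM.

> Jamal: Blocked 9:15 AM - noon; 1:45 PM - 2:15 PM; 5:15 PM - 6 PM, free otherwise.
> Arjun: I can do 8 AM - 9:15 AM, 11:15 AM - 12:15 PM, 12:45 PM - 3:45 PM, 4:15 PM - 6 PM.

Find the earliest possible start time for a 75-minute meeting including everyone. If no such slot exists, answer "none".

Jamal free: 08:00-09:15, 12:00-13:45, 14:15-17:15 (invert busy blocks within the working day).
Arjun free: 08:00-09:15, 11:15-12:15, 12:45-15:45, 16:15-18:00.
Jamal ∩ Arjun: 08:00-09:15, 12:00-12:15, 12:45-13:45, 14:15-15:45, 16:15-17:15.
Those are the intersection windows.
The first common window of at least 75 minutes is 08:00-09:15, so the earliest start is 08:00.

08:00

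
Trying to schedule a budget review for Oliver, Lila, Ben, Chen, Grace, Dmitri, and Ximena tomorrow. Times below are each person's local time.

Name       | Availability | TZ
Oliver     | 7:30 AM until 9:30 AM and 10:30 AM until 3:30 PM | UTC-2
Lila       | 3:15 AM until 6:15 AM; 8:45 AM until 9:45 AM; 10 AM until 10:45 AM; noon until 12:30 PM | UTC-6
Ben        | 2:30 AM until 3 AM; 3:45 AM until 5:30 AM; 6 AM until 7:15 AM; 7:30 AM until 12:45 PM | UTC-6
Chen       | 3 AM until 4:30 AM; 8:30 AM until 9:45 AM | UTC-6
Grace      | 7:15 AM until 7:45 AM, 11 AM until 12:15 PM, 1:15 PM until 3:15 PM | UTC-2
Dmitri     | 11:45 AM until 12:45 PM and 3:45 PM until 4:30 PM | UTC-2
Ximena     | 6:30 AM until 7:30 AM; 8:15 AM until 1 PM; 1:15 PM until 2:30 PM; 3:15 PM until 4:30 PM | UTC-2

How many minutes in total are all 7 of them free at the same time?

0

Oliver in UTC: 09:30-11:30, 12:30-17:30 (add 2h to convert from UTC-2).
Lila in UTC: 09:15-12:15, 14:45-15:45, 16:00-16:45, 18:00-18:30 (add 6h to convert from UTC-6).
Ben in UTC: 08:30-09:00, 09:45-11:30, 12:00-13:15, 13:30-18:45 (add 6h to convert from UTC-6).
Chen in UTC: 09:00-10:30, 14:30-15:45 (add 6h to convert from UTC-6).
Grace in UTC: 09:15-09:45, 13:00-14:15, 15:15-17:15 (add 2h to convert from UTC-2).
Dmitri in UTC: 13:45-14:45, 17:45-18:30 (add 2h to convert from UTC-2).
Ximena in UTC: 08:30-09:30, 10:15-15:00, 15:15-16:30, 17:15-18:30 (add 2h to convert from UTC-2).
Oliver ∩ Lila: 09:30-11:30, 14:45-15:45, 16:00-16:45.
Oliver ∩ Lila ∩ Ben: 09:45-11:30, 14:45-15:45, 16:00-16:45.
Oliver ∩ Lila ∩ Ben ∩ Chen: 09:45-10:30, 14:45-15:45.
Oliver ∩ Lila ∩ Ben ∩ Chen ∩ Grace: 15:15-15:45.
Oliver ∩ Lila ∩ Ben ∩ Chen ∩ Grace ∩ Dmitri: ∅.
Oliver ∩ Lila ∩ Ben ∩ Chen ∩ Grace ∩ Dmitri ∩ Ximena: ∅.
There is no time when everyone is free.
There is no common window, so the total is 0 minutes.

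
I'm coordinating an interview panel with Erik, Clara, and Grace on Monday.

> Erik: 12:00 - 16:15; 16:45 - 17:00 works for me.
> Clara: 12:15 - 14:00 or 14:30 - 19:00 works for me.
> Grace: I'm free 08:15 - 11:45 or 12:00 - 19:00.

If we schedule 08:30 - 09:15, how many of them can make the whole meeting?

Grace can make the full 08:30-09:15 slot — that's 1.

1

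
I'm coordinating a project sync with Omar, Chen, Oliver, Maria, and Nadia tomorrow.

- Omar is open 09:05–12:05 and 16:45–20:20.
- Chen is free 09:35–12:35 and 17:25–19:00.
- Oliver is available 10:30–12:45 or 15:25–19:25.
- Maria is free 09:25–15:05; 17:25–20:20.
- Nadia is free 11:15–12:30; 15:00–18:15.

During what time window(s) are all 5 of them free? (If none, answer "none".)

11:15-12:05, 17:25-18:15

Omar ∩ Chen: 09:35-12:05, 17:25-19:00.
Omar ∩ Chen ∩ Oliver: 10:30-12:05, 17:25-19:00.
Omar ∩ Chen ∩ Oliver ∩ Maria: 10:30-12:05, 17:25-19:00.
Omar ∩ Chen ∩ Oliver ∩ Maria ∩ Nadia: 11:15-12:05, 17:25-18:15.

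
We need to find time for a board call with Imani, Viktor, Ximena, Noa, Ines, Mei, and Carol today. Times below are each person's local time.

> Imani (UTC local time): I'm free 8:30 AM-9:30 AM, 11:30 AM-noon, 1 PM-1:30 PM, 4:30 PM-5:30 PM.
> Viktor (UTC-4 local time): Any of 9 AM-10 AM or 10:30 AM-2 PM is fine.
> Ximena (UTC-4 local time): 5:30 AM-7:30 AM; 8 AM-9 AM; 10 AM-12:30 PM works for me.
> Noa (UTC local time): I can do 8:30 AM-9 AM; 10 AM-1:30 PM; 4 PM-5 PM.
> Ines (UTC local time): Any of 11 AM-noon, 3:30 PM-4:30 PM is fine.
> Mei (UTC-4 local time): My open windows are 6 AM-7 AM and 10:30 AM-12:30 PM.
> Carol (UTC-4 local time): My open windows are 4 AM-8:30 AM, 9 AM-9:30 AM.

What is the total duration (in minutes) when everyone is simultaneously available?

Imani in UTC: 08:30-09:30, 11:30-12:00, 13:00-13:30, 16:30-17:30.
Viktor in UTC: 13:00-14:00, 14:30-18:00 (add 4h to convert from UTC-4).
Ximena in UTC: 09:30-11:30, 12:00-13:00, 14:00-16:30 (add 4h to convert from UTC-4).
Noa in UTC: 08:30-09:00, 10:00-13:30, 16:00-17:00.
Ines in UTC: 11:00-12:00, 15:30-16:30.
Mei in UTC: 10:00-11:00, 14:30-16:30 (add 4h to convert from UTC-4).
Carol in UTC: 08:00-12:30, 13:00-13:30 (add 4h to convert from UTC-4).
Imani ∩ Viktor: 13:00-13:30, 16:30-17:30.
Imani ∩ Viktor ∩ Ximena: ∅.
Imani ∩ Viktor ∩ Ximena ∩ Noa: ∅.
Imani ∩ Viktor ∩ Ximena ∩ Noa ∩ Ines: ∅.
Imani ∩ Viktor ∩ Ximena ∩ Noa ∩ Ines ∩ Mei: ∅.
Imani ∩ Viktor ∩ Ximena ∩ Noa ∩ Ines ∩ Mei ∩ Carol: ∅.
There is no time when everyone is free.
There is no common window, so the total is 0 minutes.

0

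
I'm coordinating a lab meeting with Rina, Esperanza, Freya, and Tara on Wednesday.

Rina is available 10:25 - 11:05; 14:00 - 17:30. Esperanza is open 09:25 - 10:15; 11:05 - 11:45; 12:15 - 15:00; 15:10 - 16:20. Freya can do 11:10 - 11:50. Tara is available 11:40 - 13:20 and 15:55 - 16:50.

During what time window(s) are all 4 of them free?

none

Rina ∩ Esperanza: 14:00-15:00, 15:10-16:20.
Rina ∩ Esperanza ∩ Freya: ∅.
Rina ∩ Esperanza ∩ Freya ∩ Tara: ∅.
There is no time when everyone is free.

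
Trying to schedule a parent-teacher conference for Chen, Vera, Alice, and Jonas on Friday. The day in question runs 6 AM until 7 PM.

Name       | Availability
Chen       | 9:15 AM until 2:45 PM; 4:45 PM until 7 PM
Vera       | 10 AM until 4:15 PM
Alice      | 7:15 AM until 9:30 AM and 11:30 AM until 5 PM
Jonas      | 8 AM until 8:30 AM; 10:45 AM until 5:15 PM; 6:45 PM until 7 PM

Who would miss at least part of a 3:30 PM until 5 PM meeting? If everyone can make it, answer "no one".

Chen, Vera

Chen: not fully free for 15:30-17:00. Vera: not fully free for 15:30-17:00. Alice: free for 15:30-17:00. Jonas: free for 15:30-17:00.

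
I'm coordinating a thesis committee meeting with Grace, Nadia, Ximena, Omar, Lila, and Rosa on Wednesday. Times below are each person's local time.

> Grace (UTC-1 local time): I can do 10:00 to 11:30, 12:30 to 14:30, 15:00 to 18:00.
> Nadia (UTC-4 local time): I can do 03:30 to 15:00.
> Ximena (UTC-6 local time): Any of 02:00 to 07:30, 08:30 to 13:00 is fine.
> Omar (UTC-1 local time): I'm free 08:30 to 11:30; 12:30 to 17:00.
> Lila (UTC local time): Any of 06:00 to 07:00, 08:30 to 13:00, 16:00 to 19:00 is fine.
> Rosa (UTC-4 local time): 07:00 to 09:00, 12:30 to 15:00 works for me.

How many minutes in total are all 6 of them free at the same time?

180

Grace in UTC: 11:00-12:30, 13:30-15:30, 16:00-19:00 (add 1h to convert from UTC-1).
Nadia in UTC: 07:30-19:00 (add 4h to convert from UTC-4).
Ximena in UTC: 08:00-13:30, 14:30-19:00 (add 6h to convert from UTC-6).
Omar in UTC: 09:30-12:30, 13:30-18:00 (add 1h to convert from UTC-1).
Lila in UTC: 06:00-07:00, 08:30-13:00, 16:00-19:00.
Rosa in UTC: 11:00-13:00, 16:30-19:00 (add 4h to convert from UTC-4).
Grace ∩ Nadia: 11:00-12:30, 13:30-15:30, 16:00-19:00.
Grace ∩ Nadia ∩ Ximena: 11:00-12:30, 14:30-15:30, 16:00-19:00.
Grace ∩ Nadia ∩ Ximena ∩ Omar: 11:00-12:30, 14:30-15:30, 16:00-18:00.
Grace ∩ Nadia ∩ Ximena ∩ Omar ∩ Lila: 11:00-12:30, 16:00-18:00.
Grace ∩ Nadia ∩ Ximena ∩ Omar ∩ Lila ∩ Rosa: 11:00-12:30, 16:30-18:00.
Summing the common windows: 90 + 90 = 180 minutes.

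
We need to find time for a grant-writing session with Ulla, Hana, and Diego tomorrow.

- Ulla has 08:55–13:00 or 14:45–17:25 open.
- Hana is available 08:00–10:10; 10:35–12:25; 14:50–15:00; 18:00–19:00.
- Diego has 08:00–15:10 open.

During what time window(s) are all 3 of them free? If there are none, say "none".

08:55-10:10, 10:35-12:25, 14:50-15:00

Ulla ∩ Hana: 08:55-10:10, 10:35-12:25, 14:50-15:00.
Ulla ∩ Hana ∩ Diego: 08:55-10:10, 10:35-12:25, 14:50-15:00.
Those are the intersection windows.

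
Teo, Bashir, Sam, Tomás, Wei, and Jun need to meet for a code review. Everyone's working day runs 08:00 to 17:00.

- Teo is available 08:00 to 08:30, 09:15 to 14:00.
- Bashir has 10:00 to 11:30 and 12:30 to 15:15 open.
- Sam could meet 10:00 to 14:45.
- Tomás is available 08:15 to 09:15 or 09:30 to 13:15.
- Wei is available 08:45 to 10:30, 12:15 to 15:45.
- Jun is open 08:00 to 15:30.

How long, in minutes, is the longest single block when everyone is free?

45

Teo ∩ Bashir: 10:00-11:30, 12:30-14:00.
Teo ∩ Bashir ∩ Sam: 10:00-11:30, 12:30-14:00.
Teo ∩ Bashir ∩ Sam ∩ Tomás: 10:00-11:30, 12:30-13:15.
Teo ∩ Bashir ∩ Sam ∩ Tomás ∩ Wei: 10:00-10:30, 12:30-13:15.
Teo ∩ Bashir ∩ Sam ∩ Tomás ∩ Wei ∩ Jun: 10:00-10:30, 12:30-13:15.
The longest is 12:30-13:15 at 45 minutes.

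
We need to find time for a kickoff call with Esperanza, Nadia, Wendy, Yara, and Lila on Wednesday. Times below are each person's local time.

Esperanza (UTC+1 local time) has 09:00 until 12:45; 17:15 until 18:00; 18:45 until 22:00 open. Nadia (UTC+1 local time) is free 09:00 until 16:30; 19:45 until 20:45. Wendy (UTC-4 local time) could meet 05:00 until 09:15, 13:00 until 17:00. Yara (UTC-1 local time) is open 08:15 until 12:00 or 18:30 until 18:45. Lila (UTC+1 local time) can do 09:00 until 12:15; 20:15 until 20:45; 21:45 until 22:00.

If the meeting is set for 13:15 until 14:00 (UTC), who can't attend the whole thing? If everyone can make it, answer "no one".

Esperanza, Lila, Wendy, Yara

Esperanza in UTC: 08:00-11:45, 16:15-17:00, 17:45-21:00 (subtract 1h to convert from UTC+1).
Nadia in UTC: 08:00-15:30, 18:45-19:45 (subtract 1h to convert from UTC+1).
Wendy in UTC: 09:00-13:15, 17:00-21:00 (add 4h to convert from UTC-4).
Yara in UTC: 09:15-13:00, 19:30-19:45 (add 1h to convert from UTC-1).
Lila in UTC: 08:00-11:15, 19:15-19:45, 20:45-21:00 (subtract 1h to convert from UTC+1).
Esperanza: not fully free for 13:15-14:00. Nadia: free for 13:15-14:00. Wendy: not fully free for 13:15-14:00. Yara: not fully free for 13:15-14:00. Lila: not fully free for 13:15-14:00.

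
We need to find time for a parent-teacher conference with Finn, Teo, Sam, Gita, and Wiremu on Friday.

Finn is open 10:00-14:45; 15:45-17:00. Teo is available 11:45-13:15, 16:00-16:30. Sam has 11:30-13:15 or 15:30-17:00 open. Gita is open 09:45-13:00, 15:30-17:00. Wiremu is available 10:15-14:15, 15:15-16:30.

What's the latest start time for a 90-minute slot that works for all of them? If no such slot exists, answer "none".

Finn ∩ Teo: 11:45-13:15, 16:00-16:30.
Finn ∩ Teo ∩ Sam: 11:45-13:15, 16:00-16:30.
Finn ∩ Teo ∩ Sam ∩ Gita: 11:45-13:00, 16:00-16:30.
Finn ∩ Teo ∩ Sam ∩ Gita ∩ Wiremu: 11:45-13:00, 16:00-16:30.
No common window is at least 90 minutes long.

none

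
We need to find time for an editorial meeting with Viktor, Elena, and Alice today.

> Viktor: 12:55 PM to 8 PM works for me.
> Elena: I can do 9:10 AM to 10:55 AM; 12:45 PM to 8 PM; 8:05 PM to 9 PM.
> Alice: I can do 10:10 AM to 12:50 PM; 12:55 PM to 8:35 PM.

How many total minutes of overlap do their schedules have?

425

Viktor ∩ Elena: 12:55-20:00.
Viktor ∩ Elena ∩ Alice: 12:55-20:00.
Those are the intersection windows.
That's a single block of 425 minutes.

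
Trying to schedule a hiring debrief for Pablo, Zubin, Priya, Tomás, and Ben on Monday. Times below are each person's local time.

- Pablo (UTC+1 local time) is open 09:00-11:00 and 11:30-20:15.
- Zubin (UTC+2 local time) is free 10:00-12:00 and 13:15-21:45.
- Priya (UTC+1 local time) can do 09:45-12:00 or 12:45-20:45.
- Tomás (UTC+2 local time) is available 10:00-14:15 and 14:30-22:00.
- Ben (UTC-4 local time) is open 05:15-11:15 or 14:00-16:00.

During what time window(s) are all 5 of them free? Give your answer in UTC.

Pablo in UTC: 08:00-10:00, 10:30-19:15 (subtract 1h to convert from UTC+1).
Zubin in UTC: 08:00-10:00, 11:15-19:45 (subtract 2h to convert from UTC+2).
Priya in UTC: 08:45-11:00, 11:45-19:45 (subtract 1h to convert from UTC+1).
Tomás in UTC: 08:00-12:15, 12:30-20:00 (subtract 2h to convert from UTC+2).
Ben in UTC: 09:15-15:15, 18:00-20:00 (add 4h to convert from UTC-4).
Pablo ∩ Zubin: 08:00-10:00, 11:15-19:15.
Pablo ∩ Zubin ∩ Priya: 08:45-10:00, 11:45-19:15.
Pablo ∩ Zubin ∩ Priya ∩ Tomás: 08:45-10:00, 11:45-12:15, 12:30-19:15.
Pablo ∩ Zubin ∩ Priya ∩ Tomás ∩ Ben: 09:15-10:00, 11:45-12:15, 12:30-15:15, 18:00-19:15.

09:15-10:00, 11:45-12:15, 12:30-15:15, 18:00-19:15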